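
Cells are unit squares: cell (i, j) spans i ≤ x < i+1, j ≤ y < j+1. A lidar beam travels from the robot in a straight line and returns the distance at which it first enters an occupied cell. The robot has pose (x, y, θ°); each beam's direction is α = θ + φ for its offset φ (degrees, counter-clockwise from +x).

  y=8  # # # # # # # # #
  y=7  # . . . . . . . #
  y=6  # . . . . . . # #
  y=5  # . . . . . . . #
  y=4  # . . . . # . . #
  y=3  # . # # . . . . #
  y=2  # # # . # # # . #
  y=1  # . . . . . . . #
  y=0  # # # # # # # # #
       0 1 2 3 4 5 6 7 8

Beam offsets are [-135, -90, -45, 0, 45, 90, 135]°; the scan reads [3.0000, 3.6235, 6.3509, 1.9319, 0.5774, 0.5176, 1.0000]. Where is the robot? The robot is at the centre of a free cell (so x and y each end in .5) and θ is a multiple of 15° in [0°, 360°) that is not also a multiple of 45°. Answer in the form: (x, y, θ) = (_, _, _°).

Candidates: 40 free-cell centres × 16 headings = 640 poses. Raycast each; keep the one whose scan matches to 4 dp.
  (7.5, 1.5, 195°): beam 1 = 1.0000 ≠ 3.0000 ✗
  (6.5, 3.5, 285°): beam 1 = 1.0000 ≠ 3.0000 ✗
  (5.5, 7.5, 165°): beam 1 = 1.0000 ≠ 3.0000 ✗
  (3.5, 2.5, 150°): beam 1 = 0.5176 ≠ 3.0000 ✗
  …
  (2.5, 7.5, 15°): r_1=3.0000, r_2=3.6235, r_3=6.3509, r_4=1.9319, r_5=0.5774, r_6=0.5176, r_7=1.0000 — all match ✓
No second candidate reproduces the full scan.

(x, y, θ) = (2.5, 7.5, 15°)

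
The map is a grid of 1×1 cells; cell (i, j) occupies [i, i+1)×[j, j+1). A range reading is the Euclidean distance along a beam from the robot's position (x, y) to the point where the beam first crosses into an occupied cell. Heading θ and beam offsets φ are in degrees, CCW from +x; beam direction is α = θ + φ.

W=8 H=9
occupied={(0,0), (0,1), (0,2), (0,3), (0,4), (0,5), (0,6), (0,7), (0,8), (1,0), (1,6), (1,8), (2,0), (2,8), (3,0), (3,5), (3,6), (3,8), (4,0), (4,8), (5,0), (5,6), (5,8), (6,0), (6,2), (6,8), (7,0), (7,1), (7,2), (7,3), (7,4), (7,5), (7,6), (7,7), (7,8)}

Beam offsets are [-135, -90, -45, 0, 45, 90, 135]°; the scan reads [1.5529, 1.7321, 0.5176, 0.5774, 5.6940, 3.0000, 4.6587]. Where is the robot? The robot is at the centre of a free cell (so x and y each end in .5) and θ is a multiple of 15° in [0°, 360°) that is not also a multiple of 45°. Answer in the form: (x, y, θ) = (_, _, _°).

(x, y, θ) = (5.5, 2.5, 30°)

Enumerate (i+0.5, j+0.5, θ) over the 37 free cells and 16 admissible headings. For each, cast all 7 beams and compare to the given ranges.
  (1.5, 3.5, 300°): beam 1 = 0.5176 ≠ 1.5529 ✗
  (2.5, 5.5, 210°): beam 1 = 2.5882 ≠ 1.5529 ✗
  (2.5, 5.5, 105°): beam 1 = 0.5774 ≠ 1.5529 ✗
  …
  (5.5, 2.5, 30°): r_1=1.5529, r_2=1.7321, r_3=0.5176, r_4=0.5774, r_5=5.6940, r_6=3.0000, r_7=4.6587 — all match ✓
Only this pose fits every beam.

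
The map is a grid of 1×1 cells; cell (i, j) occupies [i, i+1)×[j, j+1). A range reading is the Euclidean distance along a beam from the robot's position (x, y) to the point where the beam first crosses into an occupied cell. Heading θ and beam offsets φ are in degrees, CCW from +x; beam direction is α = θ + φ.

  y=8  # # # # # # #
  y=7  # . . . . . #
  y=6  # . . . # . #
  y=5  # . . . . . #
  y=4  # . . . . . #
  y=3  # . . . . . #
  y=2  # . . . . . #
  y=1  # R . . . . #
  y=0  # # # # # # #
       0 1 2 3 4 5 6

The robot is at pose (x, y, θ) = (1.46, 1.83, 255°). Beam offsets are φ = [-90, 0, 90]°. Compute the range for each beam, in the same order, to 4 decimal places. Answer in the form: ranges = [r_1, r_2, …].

ranges = [0.4762, 0.8593, 3.2069]

beam 1: φ=-90°, α=165°
  direction (-0.9659, 0.2588); cell (1,1); t to first gridline: x 0.4762, y 0.6568 (then +1.0353 / +3.8637)
    (0,1) via x @ 0.4762  # hit
  → r_1 = 0.4762
beam 2: φ=0°, α=255°
  direction (-0.2588, -0.9659); cell (1,1); t to first gridline: x 1.7773, y 0.8593 (then +3.8637 / +1.0353)
    (1,0) via y @ 0.8593  # hit
  → r_2 = 0.8593
beam 3: φ=90°, α=345°
  direction (0.9659, -0.2588); cell (1,1); t to first gridline: x 0.5590, y 3.2069 (then +1.0353 / +3.8637)
    (2,1) via x @ 0.5590
    (3,1) via x @ 1.5943
    (4,1) via x @ 2.6296
    (4,0) via y @ 3.2069  # hit
  → r_3 = 3.2069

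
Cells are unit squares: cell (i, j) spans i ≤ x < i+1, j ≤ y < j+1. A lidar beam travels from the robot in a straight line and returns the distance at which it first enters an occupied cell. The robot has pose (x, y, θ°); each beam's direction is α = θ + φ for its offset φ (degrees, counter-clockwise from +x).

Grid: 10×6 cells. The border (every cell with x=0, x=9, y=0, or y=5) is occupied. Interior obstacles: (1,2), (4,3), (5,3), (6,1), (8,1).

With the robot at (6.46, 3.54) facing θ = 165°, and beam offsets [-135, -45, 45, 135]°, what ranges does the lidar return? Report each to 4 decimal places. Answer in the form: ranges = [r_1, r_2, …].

beam 1: φ=-135°, α=30°
  direction (0.8660, 0.5000); cell (6,3); t to first gridline: x 0.6235, y 0.9200 (then +1.1547 / +2.0000)
    (7,3) via x @ 0.6235
    (7,4) via y @ 0.9200
    (8,4) via x @ 1.7782
    (8,5) via y @ 2.9200  # hit
  → r_1 = 2.9200
beam 2: φ=-45°, α=120°
  direction (-0.5000, 0.8660); cell (6,3); t to first gridline: x 0.9200, y 0.5312 (then +2.0000 / +1.1547)
    (6,4) via y @ 0.5312
    (5,4) via x @ 0.9200
    (5,5) via y @ 1.6859  # hit
  → r_2 = 1.6859
beam 3: φ=45°, α=210°
  direction (-0.8660, -0.5000); cell (6,3); t to first gridline: x 0.5312, y 1.0800 (then +1.1547 / +2.0000)
    (5,3) via x @ 0.5312  # hit
  → r_3 = 0.5312
beam 4: φ=135°, α=300°
  direction (0.5000, -0.8660); cell (6,3); t to first gridline: x 1.0800, y 0.6235 (then +2.0000 / +1.1547)
    (6,2) via y @ 0.6235
    (7,2) via x @ 1.0800
    (7,1) via y @ 1.7782
    (7,0) via y @ 2.9329  # hit
  → r_4 = 2.9329

ranges = [2.9200, 1.6859, 0.5312, 2.9329]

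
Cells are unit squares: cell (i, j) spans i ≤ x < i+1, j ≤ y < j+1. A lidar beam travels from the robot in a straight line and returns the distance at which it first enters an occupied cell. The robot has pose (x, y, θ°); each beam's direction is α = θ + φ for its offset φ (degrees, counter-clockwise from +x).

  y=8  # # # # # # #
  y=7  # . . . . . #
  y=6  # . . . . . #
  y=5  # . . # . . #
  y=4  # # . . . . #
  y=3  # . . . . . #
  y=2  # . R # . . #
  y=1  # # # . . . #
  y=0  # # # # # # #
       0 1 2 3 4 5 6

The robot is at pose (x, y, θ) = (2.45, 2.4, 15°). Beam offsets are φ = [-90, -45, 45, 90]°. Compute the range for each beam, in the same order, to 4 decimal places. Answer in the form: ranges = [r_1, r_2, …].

beam 1: φ=-90°, α=285°
  direction (0.2588, -0.9659); cell (2,2); t to first gridline: x 2.1250, y 0.4141 (then +3.8637 / +1.0353)
    (2,1) via y @ 0.4141  # hit
  → r_1 = 0.4141
beam 2: φ=-45°, α=330°
  direction (0.8660, -0.5000); cell (2,2); t to first gridline: x 0.6351, y 0.8000 (then +1.1547 / +2.0000)
    (3,2) via x @ 0.6351  # hit
  → r_2 = 0.6351
beam 3: φ=45°, α=60°
  direction (0.5000, 0.8660); cell (2,2); t to first gridline: x 1.1000, y 0.6928 (then +2.0000 / +1.1547)
    (2,3) via y @ 0.6928
    (3,3) via x @ 1.1000
    (3,4) via y @ 1.8475
    (3,5) via y @ 3.0022  # hit
  → r_3 = 3.0022
beam 4: φ=90°, α=105°
  direction (-0.2588, 0.9659); cell (2,2); t to first gridline: x 1.7387, y 0.6212 (then +3.8637 / +1.0353)
    (2,3) via y @ 0.6212
    (2,4) via y @ 1.6564
    (1,4) via x @ 1.7387  # hit
  → r_4 = 1.7387

ranges = [0.4141, 0.6351, 3.0022, 1.7387]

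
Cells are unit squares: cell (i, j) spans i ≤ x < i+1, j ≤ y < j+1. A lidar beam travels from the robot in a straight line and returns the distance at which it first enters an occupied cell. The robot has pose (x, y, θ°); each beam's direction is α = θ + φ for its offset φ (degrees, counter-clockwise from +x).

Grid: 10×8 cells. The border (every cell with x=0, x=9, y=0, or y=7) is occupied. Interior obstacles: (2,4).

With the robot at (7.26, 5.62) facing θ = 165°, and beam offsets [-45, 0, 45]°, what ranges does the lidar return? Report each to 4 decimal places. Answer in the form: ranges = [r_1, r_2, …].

ranges = [1.5935, 5.3319, 7.2284]

beam 1: φ=-45°, α=120°
  cosα=-0.5000 sinα=0.8660 | (7,5) | tMaxX 0.5200 tMaxY 0.4388 | tΔX 2.0000 tΔY 1.1547
    t=0.4388 [y] (7,6)
    t=0.5200 [x] (6,6)
    t=1.5935 [y] (6,7) — stop
  → r_1 = 1.5935
beam 2: φ=0°, α=165°
  cosα=-0.9659 sinα=0.2588 | (7,5) | tMaxX 0.2692 tMaxY 1.4682 | tΔX 1.0353 tΔY 3.8637
    t=0.2692 [x] (6,5)
    t=1.3044 [x] (5,5)
    t=1.4682 [y] (5,6)
    t=2.3397 [x] (4,6)
    t=3.3750 [x] (3,6)
    t=4.4103 [x] (2,6)
    t=5.3319 [y] (2,7) — stop
  → r_2 = 5.3319
beam 3: φ=45°, α=210°
  cosα=-0.8660 sinα=-0.5000 | (7,5) | tMaxX 0.3002 tMaxY 1.2400 | tΔX 1.1547 tΔY 2.0000
    t=0.3002 [x] (6,5)
    t=1.2400 [y] (6,4)
    t=1.4549 [x] (5,4)
    t=2.6096 [x] (4,4)
    t=3.2400 [y] (4,3)
    t=3.7643 [x] (3,3)
    t=4.9190 [x] (2,3)
    t=5.2400 [y] (2,2)
    t=6.0737 [x] (1,2)
    t=7.2284 [x] (0,2) — stop
  → r_3 = 7.2284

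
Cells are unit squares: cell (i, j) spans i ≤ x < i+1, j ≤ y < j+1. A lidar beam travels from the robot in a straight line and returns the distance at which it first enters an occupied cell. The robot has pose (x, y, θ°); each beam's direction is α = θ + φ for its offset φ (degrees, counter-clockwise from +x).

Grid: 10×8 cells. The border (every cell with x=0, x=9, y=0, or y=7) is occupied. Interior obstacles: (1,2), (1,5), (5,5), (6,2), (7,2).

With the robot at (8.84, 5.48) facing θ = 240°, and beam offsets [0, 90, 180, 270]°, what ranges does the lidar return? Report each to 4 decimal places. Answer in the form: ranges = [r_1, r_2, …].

ranges = [2.8637, 0.1848, 0.3200, 3.0400]

beam 1: φ=0°, α=240°
  dir = (cos 240°, sin 240°) = (-0.5000, -0.8660); from cell (8,5)
  next x-line at t=1.6800, next y-line at t=0.5543; Δt_x=2.0000, Δt_y=1.1547
    y: enter (8,4) at t=0.5543
    x: enter (7,4) at t=1.6800
    y: enter (7,3) at t=1.7090
    y: enter (7,2) at t=2.8637 ← occupied
  → r_1 = 2.8637
beam 2: φ=90°, α=330°
  dir = (cos 330°, sin 330°) = (0.8660, -0.5000); from cell (8,5)
  next x-line at t=0.1848, next y-line at t=0.9600; Δt_x=1.1547, Δt_y=2.0000
    x: enter (9,5) at t=0.1848 ← occupied
  → r_2 = 0.1848
beam 3: φ=180°, α=60°
  dir = (cos 60°, sin 60°) = (0.5000, 0.8660); from cell (8,5)
  next x-line at t=0.3200, next y-line at t=0.6004; Δt_x=2.0000, Δt_y=1.1547
    x: enter (9,5) at t=0.3200 ← occupied
  → r_3 = 0.3200
beam 4: φ=270°, α=150°
  dir = (cos 150°, sin 150°) = (-0.8660, 0.5000); from cell (8,5)
  next x-line at t=0.9699, next y-line at t=1.0400; Δt_x=1.1547, Δt_y=2.0000
    x: enter (7,5) at t=0.9699
    y: enter (7,6) at t=1.0400
    x: enter (6,6) at t=2.1246
    y: enter (6,7) at t=3.0400 ← occupied
  → r_4 = 3.0400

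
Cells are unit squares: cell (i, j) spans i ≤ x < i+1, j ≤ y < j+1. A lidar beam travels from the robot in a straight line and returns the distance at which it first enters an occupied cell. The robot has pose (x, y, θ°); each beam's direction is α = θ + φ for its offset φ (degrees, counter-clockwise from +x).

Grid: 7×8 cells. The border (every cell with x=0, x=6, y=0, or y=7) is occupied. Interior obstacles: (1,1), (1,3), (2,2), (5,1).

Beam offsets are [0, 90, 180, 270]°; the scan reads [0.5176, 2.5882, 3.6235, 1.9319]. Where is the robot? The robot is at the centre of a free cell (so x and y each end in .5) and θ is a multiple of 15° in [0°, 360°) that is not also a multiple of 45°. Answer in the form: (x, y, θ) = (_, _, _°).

(x, y, θ) = (5.5, 4.5, 15°)

Candidates: 26 free-cell centres × 16 headings = 416 poses. Raycast each; keep the one whose scan matches to 4 dp.
  (4.5, 3.5, 150°): beam 1 = 4.0415 ≠ 0.5176 ✗
  (3.5, 1.5, 300°): beam 1 = 0.5774 ≠ 0.5176 ✗
  (4.5, 6.5, 285°): beam 1 = 4.6587 ≠ 0.5176 ✗
  (3.5, 1.5, 255°): beam 2 = 1.5529 ≠ 2.5882 ✗
  (1.5, 6.5, 15°): beam 1 = 1.9319 ≠ 0.5176 ✗
  …
  (5.5, 4.5, 15°): r_1=0.5176, r_2=2.5882, r_3=3.6235, r_4=1.9319 — all match ✓
Unique over the lattice → pose = (5.5, 4.5, 15°).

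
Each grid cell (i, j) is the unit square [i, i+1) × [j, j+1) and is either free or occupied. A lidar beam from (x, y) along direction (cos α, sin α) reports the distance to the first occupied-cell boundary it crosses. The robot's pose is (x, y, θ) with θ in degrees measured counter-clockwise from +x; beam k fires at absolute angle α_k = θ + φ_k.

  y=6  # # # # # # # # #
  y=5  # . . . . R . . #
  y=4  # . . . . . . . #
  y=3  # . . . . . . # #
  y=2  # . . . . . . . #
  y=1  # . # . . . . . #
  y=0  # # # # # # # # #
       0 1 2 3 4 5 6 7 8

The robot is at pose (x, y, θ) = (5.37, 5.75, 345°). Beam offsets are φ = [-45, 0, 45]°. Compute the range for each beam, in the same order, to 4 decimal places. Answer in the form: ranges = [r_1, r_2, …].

ranges = [5.2600, 2.7228, 0.5000]

beam 1: φ=-45°, α=300°
  direction (0.5000, -0.8660); cell (5,5); t to first gridline: x 1.2600, y 0.8660 (then +2.0000 / +1.1547)
    (5,4) via y @ 0.8660
    (6,4) via x @ 1.2600
    (6,3) via y @ 2.0207
    (6,2) via y @ 3.1754
    (7,2) via x @ 3.2600
    (7,1) via y @ 4.3301
    (8,1) via x @ 5.2600  # hit
  → r_1 = 5.2600
beam 2: φ=0°, α=345°
  direction (0.9659, -0.2588); cell (5,5); t to first gridline: x 0.6522, y 2.8978 (then +1.0353 / +3.8637)
    (6,5) via x @ 0.6522
    (7,5) via x @ 1.6875
    (8,5) via x @ 2.7228  # hit
  → r_2 = 2.7228
beam 3: φ=45°, α=30°
  direction (0.8660, 0.5000); cell (5,5); t to first gridline: x 0.7275, y 0.5000 (then +1.1547 / +2.0000)
    (5,6) via y @ 0.5000  # hit
  → r_3 = 0.5000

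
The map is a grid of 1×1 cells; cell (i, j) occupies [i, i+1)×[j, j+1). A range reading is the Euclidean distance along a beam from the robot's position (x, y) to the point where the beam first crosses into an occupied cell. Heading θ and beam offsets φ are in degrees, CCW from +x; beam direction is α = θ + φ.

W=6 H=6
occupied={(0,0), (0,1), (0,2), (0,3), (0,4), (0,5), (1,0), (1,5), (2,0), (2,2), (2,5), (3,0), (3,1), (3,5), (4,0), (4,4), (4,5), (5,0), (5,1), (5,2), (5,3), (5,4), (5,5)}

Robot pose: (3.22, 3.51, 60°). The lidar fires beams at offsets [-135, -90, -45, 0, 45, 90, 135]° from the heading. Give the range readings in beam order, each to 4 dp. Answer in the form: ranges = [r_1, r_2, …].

ranges = [1.5633, 2.0554, 1.8428, 1.5600, 1.5426, 2.5634, 2.2983]

beam 1: φ=-135°, α=285°
  d=(0.2588,-0.9659)  start (3,3)  tX=3.0137 tY=0.5280  stride 1/|dx|=3.8637 1/|dy|=1.0353
    cross y-line → (3,2), t=0.5280
    cross y-line → (3,1), t=1.5633 (wall)
  → r_1 = 1.5633
beam 2: φ=-90°, α=330°
  d=(0.8660,-0.5000)  start (3,3)  tX=0.9007 tY=1.0200  stride 1/|dx|=1.1547 1/|dy|=2.0000
    cross x-line → (4,3), t=0.9007
    cross y-line → (4,2), t=1.0200
    cross x-line → (5,2), t=2.0554 (wall)
  → r_2 = 2.0554
beam 3: φ=-45°, α=15°
  d=(0.9659,0.2588)  start (3,3)  tX=0.8075 tY=1.8932  stride 1/|dx|=1.0353 1/|dy|=3.8637
    cross x-line → (4,3), t=0.8075
    cross x-line → (5,3), t=1.8428 (wall)
  → r_3 = 1.8428
beam 4: φ=0°, α=60°
  d=(0.5000,0.8660)  start (3,3)  tX=1.5600 tY=0.5658  stride 1/|dx|=2.0000 1/|dy|=1.1547
    cross y-line → (3,4), t=0.5658
    cross x-line → (4,4), t=1.5600 (wall)
  → r_4 = 1.5600
beam 5: φ=45°, α=105°
  d=(-0.2588,0.9659)  start (3,3)  tX=0.8500 tY=0.5073  stride 1/|dx|=3.8637 1/|dy|=1.0353
    cross y-line → (3,4), t=0.5073
    cross x-line → (2,4), t=0.8500
    cross y-line → (2,5), t=1.5426 (wall)
  → r_5 = 1.5426
beam 6: φ=90°, α=150°
  d=(-0.8660,0.5000)  start (3,3)  tX=0.2540 tY=0.9800  stride 1/|dx|=1.1547 1/|dy|=2.0000
    cross x-line → (2,3), t=0.2540
    cross y-line → (2,4), t=0.9800
    cross x-line → (1,4), t=1.4087
    cross x-line → (0,4), t=2.5634 (wall)
  → r_6 = 2.5634
beam 7: φ=135°, α=195°
  d=(-0.9659,-0.2588)  start (3,3)  tX=0.2278 tY=1.9705  stride 1/|dx|=1.0353 1/|dy|=3.8637
    cross x-line → (2,3), t=0.2278
    cross x-line → (1,3), t=1.2630
    cross y-line → (1,2), t=1.9705
    cross x-line → (0,2), t=2.2983 (wall)
  → r_7 = 2.2983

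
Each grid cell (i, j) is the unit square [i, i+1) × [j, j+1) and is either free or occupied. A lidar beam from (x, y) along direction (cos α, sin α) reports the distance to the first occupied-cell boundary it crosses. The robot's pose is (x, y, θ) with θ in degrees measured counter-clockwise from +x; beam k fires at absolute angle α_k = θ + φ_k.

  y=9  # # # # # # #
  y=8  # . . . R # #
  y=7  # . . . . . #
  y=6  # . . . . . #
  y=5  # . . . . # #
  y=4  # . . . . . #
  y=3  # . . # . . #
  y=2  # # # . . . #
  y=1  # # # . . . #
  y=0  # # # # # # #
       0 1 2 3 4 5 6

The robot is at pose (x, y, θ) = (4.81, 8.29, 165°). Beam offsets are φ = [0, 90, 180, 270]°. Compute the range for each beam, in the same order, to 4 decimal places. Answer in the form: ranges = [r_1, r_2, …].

ranges = [2.7432, 4.4413, 0.1967, 0.7341]

beam 1: φ=0°, α=165°
  dir = (cos 165°, sin 165°) = (-0.9659, 0.2588); from cell (4,8)
  next x-line at t=0.8386, next y-line at t=2.7432; Δt_x=1.0353, Δt_y=3.8637
    x: enter (3,8) at t=0.8386
    x: enter (2,8) at t=1.8738
    y: enter (2,9) at t=2.7432 ← occupied
  → r_1 = 2.7432
beam 2: φ=90°, α=255°
  dir = (cos 255°, sin 255°) = (-0.2588, -0.9659); from cell (4,8)
  next x-line at t=3.1296, next y-line at t=0.3002; Δt_x=3.8637, Δt_y=1.0353
    y: enter (4,7) at t=0.3002
    y: enter (4,6) at t=1.3355
    y: enter (4,5) at t=2.3708
    x: enter (3,5) at t=3.1296
    y: enter (3,4) at t=3.4061
    y: enter (3,3) at t=4.4413 ← occupied
  → r_2 = 4.4413
beam 3: φ=180°, α=345°
  dir = (cos 345°, sin 345°) = (0.9659, -0.2588); from cell (4,8)
  next x-line at t=0.1967, next y-line at t=1.1205; Δt_x=1.0353, Δt_y=3.8637
    x: enter (5,8) at t=0.1967 ← occupied
  → r_3 = 0.1967
beam 4: φ=270°, α=75°
  dir = (cos 75°, sin 75°) = (0.2588, 0.9659); from cell (4,8)
  next x-line at t=0.7341, next y-line at t=0.7350; Δt_x=3.8637, Δt_y=1.0353
    x: enter (5,8) at t=0.7341 ← occupied
  → r_4 = 0.7341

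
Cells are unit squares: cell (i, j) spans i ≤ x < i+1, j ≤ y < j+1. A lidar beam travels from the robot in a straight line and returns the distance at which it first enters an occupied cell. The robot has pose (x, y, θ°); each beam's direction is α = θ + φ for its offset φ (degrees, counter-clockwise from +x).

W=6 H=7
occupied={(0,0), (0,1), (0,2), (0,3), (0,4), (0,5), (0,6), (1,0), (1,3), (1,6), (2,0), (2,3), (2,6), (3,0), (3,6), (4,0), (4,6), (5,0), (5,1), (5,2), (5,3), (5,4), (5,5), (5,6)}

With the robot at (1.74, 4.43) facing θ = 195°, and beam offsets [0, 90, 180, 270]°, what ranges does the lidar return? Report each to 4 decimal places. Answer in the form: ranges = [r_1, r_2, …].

beam 1: φ=0°, α=195°
  d=(-0.9659,-0.2588)  start (1,4)  tX=0.7661 tY=1.6614  stride 1/|dx|=1.0353 1/|dy|=3.8637
    cross x-line → (0,4), t=0.7661 (wall)
  → r_1 = 0.7661
beam 2: φ=90°, α=285°
  d=(0.2588,-0.9659)  start (1,4)  tX=1.0046 tY=0.4452  stride 1/|dx|=3.8637 1/|dy|=1.0353
    cross y-line → (1,3), t=0.4452 (wall)
  → r_2 = 0.4452
beam 3: φ=180°, α=15°
  d=(0.9659,0.2588)  start (1,4)  tX=0.2692 tY=2.2023  stride 1/|dx|=1.0353 1/|dy|=3.8637
    cross x-line → (2,4), t=0.2692
    cross x-line → (3,4), t=1.3044
    cross y-line → (3,5), t=2.2023
    cross x-line → (4,5), t=2.3397
    cross x-line → (5,5), t=3.3750 (wall)
  → r_3 = 3.3750
beam 4: φ=270°, α=105°
  d=(-0.2588,0.9659)  start (1,4)  tX=2.8591 tY=0.5901  stride 1/|dx|=3.8637 1/|dy|=1.0353
    cross y-line → (1,5), t=0.5901
    cross y-line → (1,6), t=1.6254 (wall)
  → r_4 = 1.6254

ranges = [0.7661, 0.4452, 3.3750, 1.6254]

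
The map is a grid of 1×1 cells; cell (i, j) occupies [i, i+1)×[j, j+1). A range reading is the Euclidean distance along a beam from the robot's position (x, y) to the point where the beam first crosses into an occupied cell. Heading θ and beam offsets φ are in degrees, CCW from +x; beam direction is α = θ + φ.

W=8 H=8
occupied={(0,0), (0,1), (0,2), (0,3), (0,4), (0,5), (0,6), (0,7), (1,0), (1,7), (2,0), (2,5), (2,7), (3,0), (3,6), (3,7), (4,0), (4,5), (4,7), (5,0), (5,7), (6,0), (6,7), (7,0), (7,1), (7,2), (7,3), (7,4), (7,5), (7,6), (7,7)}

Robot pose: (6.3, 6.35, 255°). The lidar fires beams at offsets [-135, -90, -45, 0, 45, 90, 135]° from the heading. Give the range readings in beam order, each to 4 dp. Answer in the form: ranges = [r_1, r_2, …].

ranges = [0.7506, 2.3811, 1.5011, 5.5387, 1.4000, 0.7247, 0.8083]

beam 1: φ=-135°, α=120°
  dir = (cos 120°, sin 120°) = (-0.5000, 0.8660); from cell (6,6)
  next x-line at t=0.6000, next y-line at t=0.7506; Δt_x=2.0000, Δt_y=1.1547
    x: enter (5,6) at t=0.6000
    y: enter (5,7) at t=0.7506 ← occupied
  → r_1 = 0.7506
beam 2: φ=-90°, α=165°
  dir = (cos 165°, sin 165°) = (-0.9659, 0.2588); from cell (6,6)
  next x-line at t=0.3106, next y-line at t=2.5114; Δt_x=1.0353, Δt_y=3.8637
    x: enter (5,6) at t=0.3106
    x: enter (4,6) at t=1.3459
    x: enter (3,6) at t=2.3811 ← occupied
  → r_2 = 2.3811
beam 3: φ=-45°, α=210°
  dir = (cos 210°, sin 210°) = (-0.8660, -0.5000); from cell (6,6)
  next x-line at t=0.3464, next y-line at t=0.7000; Δt_x=1.1547, Δt_y=2.0000
    x: enter (5,6) at t=0.3464
    y: enter (5,5) at t=0.7000
    x: enter (4,5) at t=1.5011 ← occupied
  → r_3 = 1.5011
beam 4: φ=0°, α=255°
  dir = (cos 255°, sin 255°) = (-0.2588, -0.9659); from cell (6,6)
  next x-line at t=1.1591, next y-line at t=0.3623; Δt_x=3.8637, Δt_y=1.0353
    y: enter (6,5) at t=0.3623
    x: enter (5,5) at t=1.1591
    y: enter (5,4) at t=1.3976
    y: enter (5,3) at t=2.4329
    y: enter (5,2) at t=3.4682
    y: enter (5,1) at t=4.5035
    x: enter (4,1) at t=5.0228
    y: enter (4,0) at t=5.5387 ← occupied
  → r_4 = 5.5387
beam 5: φ=45°, α=300°
  dir = (cos 300°, sin 300°) = (0.5000, -0.8660); from cell (6,6)
  next x-line at t=1.4000, next y-line at t=0.4041; Δt_x=2.0000, Δt_y=1.1547
    y: enter (6,5) at t=0.4041
    x: enter (7,5) at t=1.4000 ← occupied
  → r_5 = 1.4000
beam 6: φ=90°, α=345°
  dir = (cos 345°, sin 345°) = (0.9659, -0.2588); from cell (6,6)
  next x-line at t=0.7247, next y-line at t=1.3523; Δt_x=1.0353, Δt_y=3.8637
    x: enter (7,6) at t=0.7247 ← occupied
  → r_6 = 0.7247
beam 7: φ=135°, α=30°
  dir = (cos 30°, sin 30°) = (0.8660, 0.5000); from cell (6,6)
  next x-line at t=0.8083, next y-line at t=1.3000; Δt_x=1.1547, Δt_y=2.0000
    x: enter (7,6) at t=0.8083 ← occupied
  → r_7 = 0.8083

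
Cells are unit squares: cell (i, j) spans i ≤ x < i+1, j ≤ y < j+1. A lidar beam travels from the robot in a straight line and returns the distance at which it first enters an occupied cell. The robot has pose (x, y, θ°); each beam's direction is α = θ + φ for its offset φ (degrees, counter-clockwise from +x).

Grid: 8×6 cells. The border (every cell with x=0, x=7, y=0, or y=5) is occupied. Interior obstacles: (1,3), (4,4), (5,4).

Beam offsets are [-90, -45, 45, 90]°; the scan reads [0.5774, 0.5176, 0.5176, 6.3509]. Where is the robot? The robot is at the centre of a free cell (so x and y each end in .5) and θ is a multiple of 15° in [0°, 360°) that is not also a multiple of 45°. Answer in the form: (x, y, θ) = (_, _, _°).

The pose lattice has 21·16 = 336 candidates. Test each by forward raycasting.
  (4.5, 1.5, 60°): beam 1 = 1.0000 ≠ 0.5774 ✗
  (1.5, 1.5, 345°): beam 1 = 0.5176 ≠ 0.5774 ✗
  (4.5, 2.5, 330°): beam 1 = 1.7321 ≠ 0.5774 ✗
  (5.5, 2.5, 120°): beam 1 = 1.7321 ≠ 0.5774 ✗
  (2.5, 1.5, 30°): beam 2 = 1.9319 ≠ 0.5176 ✗
  …
  (1.5, 4.5, 240°): r_1=0.5774, r_2=0.5176, r_3=0.5176, r_4=6.3509 — all match ✓
No second candidate reproduces the full scan.

(x, y, θ) = (1.5, 4.5, 240°)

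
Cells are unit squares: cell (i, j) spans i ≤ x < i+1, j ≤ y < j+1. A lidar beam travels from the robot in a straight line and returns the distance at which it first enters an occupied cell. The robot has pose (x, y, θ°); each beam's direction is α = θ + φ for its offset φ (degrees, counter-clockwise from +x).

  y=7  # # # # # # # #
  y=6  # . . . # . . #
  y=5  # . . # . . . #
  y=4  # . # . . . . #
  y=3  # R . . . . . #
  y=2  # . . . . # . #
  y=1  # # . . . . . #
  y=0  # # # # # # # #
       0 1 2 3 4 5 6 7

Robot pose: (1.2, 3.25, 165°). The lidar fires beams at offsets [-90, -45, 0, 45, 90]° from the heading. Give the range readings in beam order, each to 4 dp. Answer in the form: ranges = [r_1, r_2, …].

ranges = [3.8823, 0.4000, 0.2071, 0.2309, 0.7727]

beam 1: φ=-90°, α=75°
  dir = (cos 75°, sin 75°) = (0.2588, 0.9659); from cell (1,3)
  next x-line at t=3.0910, next y-line at t=0.7765; Δt_x=3.8637, Δt_y=1.0353
    y: enter (1,4) at t=0.7765
    y: enter (1,5) at t=1.8117
    y: enter (1,6) at t=2.8470
    x: enter (2,6) at t=3.0910
    y: enter (2,7) at t=3.8823 ← occupied
  → r_1 = 3.8823
beam 2: φ=-45°, α=120°
  dir = (cos 120°, sin 120°) = (-0.5000, 0.8660); from cell (1,3)
  next x-line at t=0.4000, next y-line at t=0.8660; Δt_x=2.0000, Δt_y=1.1547
    x: enter (0,3) at t=0.4000 ← occupied
  → r_2 = 0.4000
beam 3: φ=0°, α=165°
  dir = (cos 165°, sin 165°) = (-0.9659, 0.2588); from cell (1,3)
  next x-line at t=0.2071, next y-line at t=2.8978; Δt_x=1.0353, Δt_y=3.8637
    x: enter (0,3) at t=0.2071 ← occupied
  → r_3 = 0.2071
beam 4: φ=45°, α=210°
  dir = (cos 210°, sin 210°) = (-0.8660, -0.5000); from cell (1,3)
  next x-line at t=0.2309, next y-line at t=0.5000; Δt_x=1.1547, Δt_y=2.0000
    x: enter (0,3) at t=0.2309 ← occupied
  → r_4 = 0.2309
beam 5: φ=90°, α=255°
  dir = (cos 255°, sin 255°) = (-0.2588, -0.9659); from cell (1,3)
  next x-line at t=0.7727, next y-line at t=0.2588; Δt_x=3.8637, Δt_y=1.0353
    y: enter (1,2) at t=0.2588
    x: enter (0,2) at t=0.7727 ← occupied
  → r_5 = 0.7727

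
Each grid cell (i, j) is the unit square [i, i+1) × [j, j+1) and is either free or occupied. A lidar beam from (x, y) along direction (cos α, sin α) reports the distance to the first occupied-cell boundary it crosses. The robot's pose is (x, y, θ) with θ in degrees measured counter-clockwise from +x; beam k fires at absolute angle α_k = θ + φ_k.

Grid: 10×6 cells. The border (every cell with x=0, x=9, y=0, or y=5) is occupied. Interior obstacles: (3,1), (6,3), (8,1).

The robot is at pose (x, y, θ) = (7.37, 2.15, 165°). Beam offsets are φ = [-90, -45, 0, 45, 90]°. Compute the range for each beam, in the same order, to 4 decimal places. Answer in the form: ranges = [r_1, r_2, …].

ranges = [2.9505, 0.9815, 6.5947, 2.3000, 1.1906]

beam 1: φ=-90°, α=75°
  d=(0.2588,0.9659)  start (7,2)  tX=2.4341 tY=0.8800  stride 1/|dx|=3.8637 1/|dy|=1.0353
    cross y-line → (7,3), t=0.8800
    cross y-line → (7,4), t=1.9153
    cross x-line → (8,4), t=2.4341
    cross y-line → (8,5), t=2.9505 (wall)
  → r_1 = 2.9505
beam 2: φ=-45°, α=120°
  d=(-0.5000,0.8660)  start (7,2)  tX=0.7400 tY=0.9815  stride 1/|dx|=2.0000 1/|dy|=1.1547
    cross x-line → (6,2), t=0.7400
    cross y-line → (6,3), t=0.9815 (wall)
  → r_2 = 0.9815
beam 3: φ=0°, α=165°
  d=(-0.9659,0.2588)  start (7,2)  tX=0.3831 tY=3.2841  stride 1/|dx|=1.0353 1/|dy|=3.8637
    cross x-line → (6,2), t=0.3831
    cross x-line → (5,2), t=1.4183
    cross x-line → (4,2), t=2.4536
    cross y-line → (4,3), t=3.2841
    cross x-line → (3,3), t=3.4889
    cross x-line → (2,3), t=4.5242
    cross x-line → (1,3), t=5.5594
    cross x-line → (0,3), t=6.5947 (wall)
  → r_3 = 6.5947
beam 4: φ=45°, α=210°
  d=(-0.8660,-0.5000)  start (7,2)  tX=0.4272 tY=0.3000  stride 1/|dx|=1.1547 1/|dy|=2.0000
    cross y-line → (7,1), t=0.3000
    cross x-line → (6,1), t=0.4272
    cross x-line → (5,1), t=1.5819
    cross y-line → (5,0), t=2.3000 (wall)
  → r_4 = 2.3000
beam 5: φ=90°, α=255°
  d=(-0.2588,-0.9659)  start (7,2)  tX=1.4296 tY=0.1553  stride 1/|dx|=3.8637 1/|dy|=1.0353
    cross y-line → (7,1), t=0.1553
    cross y-line → (7,0), t=1.1906 (wall)
  → r_5 = 1.1906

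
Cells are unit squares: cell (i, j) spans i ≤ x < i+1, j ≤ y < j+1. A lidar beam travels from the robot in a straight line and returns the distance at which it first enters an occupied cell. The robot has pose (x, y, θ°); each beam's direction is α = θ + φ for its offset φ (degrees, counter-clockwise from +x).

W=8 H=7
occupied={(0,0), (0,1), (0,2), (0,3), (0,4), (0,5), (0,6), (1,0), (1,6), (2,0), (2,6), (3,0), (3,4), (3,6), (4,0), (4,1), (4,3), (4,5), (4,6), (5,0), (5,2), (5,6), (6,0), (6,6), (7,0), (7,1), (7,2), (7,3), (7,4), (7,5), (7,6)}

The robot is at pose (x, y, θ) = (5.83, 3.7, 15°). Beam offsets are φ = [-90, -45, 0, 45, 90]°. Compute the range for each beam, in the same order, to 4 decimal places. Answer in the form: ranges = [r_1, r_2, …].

ranges = [2.7952, 1.3510, 1.2113, 2.3400, 2.3811]

beam 1: φ=-90°, α=285°
  cosα=0.2588 sinα=-0.9659 | (5,3) | tMaxX 0.6568 tMaxY 0.7247 | tΔX 3.8637 tΔY 1.0353
    t=0.6568 [x] (6,3)
    t=0.7247 [y] (6,2)
    t=1.7600 [y] (6,1)
    t=2.7952 [y] (6,0) — stop
  → r_1 = 2.7952
beam 2: φ=-45°, α=330°
  cosα=0.8660 sinα=-0.5000 | (5,3) | tMaxX 0.1963 tMaxY 1.4000 | tΔX 1.1547 tΔY 2.0000
    t=0.1963 [x] (6,3)
    t=1.3510 [x] (7,3) — stop
  → r_2 = 1.3510
beam 3: φ=0°, α=15°
  cosα=0.9659 sinα=0.2588 | (5,3) | tMaxX 0.1760 tMaxY 1.1591 | tΔX 1.0353 tΔY 3.8637
    t=0.1760 [x] (6,3)
    t=1.1591 [y] (6,4)
    t=1.2113 [x] (7,4) — stop
  → r_3 = 1.2113
beam 4: φ=45°, α=60°
  cosα=0.5000 sinα=0.8660 | (5,3) | tMaxX 0.3400 tMaxY 0.3464 | tΔX 2.0000 tΔY 1.1547
    t=0.3400 [x] (6,3)
    t=0.3464 [y] (6,4)
    t=1.5011 [y] (6,5)
    t=2.3400 [x] (7,5) — stop
  → r_4 = 2.3400
beam 5: φ=90°, α=105°
  cosα=-0.2588 sinα=0.9659 | (5,3) | tMaxX 3.2069 tMaxY 0.3106 | tΔX 3.8637 tΔY 1.0353
    t=0.3106 [y] (5,4)
    t=1.3459 [y] (5,5)
    t=2.3811 [y] (5,6) — stop
  → r_5 = 2.3811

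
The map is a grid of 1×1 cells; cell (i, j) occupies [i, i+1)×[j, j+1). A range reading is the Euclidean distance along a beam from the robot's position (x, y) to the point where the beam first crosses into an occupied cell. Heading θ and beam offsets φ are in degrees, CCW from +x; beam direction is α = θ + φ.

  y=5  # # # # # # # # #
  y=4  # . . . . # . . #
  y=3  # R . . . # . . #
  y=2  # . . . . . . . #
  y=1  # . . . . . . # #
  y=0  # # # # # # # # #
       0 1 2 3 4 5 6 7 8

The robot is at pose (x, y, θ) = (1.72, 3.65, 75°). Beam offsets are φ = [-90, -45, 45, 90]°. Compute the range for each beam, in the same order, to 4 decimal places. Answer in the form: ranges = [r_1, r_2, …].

beam 1: φ=-90°, α=345°
  dir = (cos 345°, sin 345°) = (0.9659, -0.2588); from cell (1,3)
  next x-line at t=0.2899, next y-line at t=2.5114; Δt_x=1.0353, Δt_y=3.8637
    x: enter (2,3) at t=0.2899
    x: enter (3,3) at t=1.3252
    x: enter (4,3) at t=2.3604
    y: enter (4,2) at t=2.5114
    x: enter (5,2) at t=3.3957
    x: enter (6,2) at t=4.4310
    x: enter (7,2) at t=5.4663
    y: enter (7,1) at t=6.3751 ← occupied
  → r_1 = 6.3751
beam 2: φ=-45°, α=30°
  dir = (cos 30°, sin 30°) = (0.8660, 0.5000); from cell (1,3)
  next x-line at t=0.3233, next y-line at t=0.7000; Δt_x=1.1547, Δt_y=2.0000
    x: enter (2,3) at t=0.3233
    y: enter (2,4) at t=0.7000
    x: enter (3,4) at t=1.4780
    x: enter (4,4) at t=2.6327
    y: enter (4,5) at t=2.7000 ← occupied
  → r_2 = 2.7000
beam 3: φ=45°, α=120°
  dir = (cos 120°, sin 120°) = (-0.5000, 0.8660); from cell (1,3)
  next x-line at t=1.4400, next y-line at t=0.4041; Δt_x=2.0000, Δt_y=1.1547
    y: enter (1,4) at t=0.4041
    x: enter (0,4) at t=1.4400 ← occupied
  → r_3 = 1.4400
beam 4: φ=90°, α=165°
  dir = (cos 165°, sin 165°) = (-0.9659, 0.2588); from cell (1,3)
  next x-line at t=0.7454, next y-line at t=1.3523; Δt_x=1.0353, Δt_y=3.8637
    x: enter (0,3) at t=0.7454 ← occupied
  → r_4 = 0.7454

ranges = [6.3751, 2.7000, 1.4400, 0.7454]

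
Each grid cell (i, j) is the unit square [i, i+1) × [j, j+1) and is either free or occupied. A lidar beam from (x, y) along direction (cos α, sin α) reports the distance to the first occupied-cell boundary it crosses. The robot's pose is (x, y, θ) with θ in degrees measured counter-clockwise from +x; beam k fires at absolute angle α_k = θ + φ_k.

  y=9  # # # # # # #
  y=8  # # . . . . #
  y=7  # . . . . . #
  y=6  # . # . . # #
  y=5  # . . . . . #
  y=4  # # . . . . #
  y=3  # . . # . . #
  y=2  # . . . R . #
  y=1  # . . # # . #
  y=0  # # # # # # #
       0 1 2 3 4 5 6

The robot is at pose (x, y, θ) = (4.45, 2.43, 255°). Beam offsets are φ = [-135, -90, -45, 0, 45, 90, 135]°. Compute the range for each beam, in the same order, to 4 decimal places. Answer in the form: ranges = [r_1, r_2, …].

beam 1: φ=-135°, α=120°
  d=(-0.5000,0.8660)  start (4,2)  tX=0.9000 tY=0.6582  stride 1/|dx|=2.0000 1/|dy|=1.1547
    cross y-line → (4,3), t=0.6582
    cross x-line → (3,3), t=0.9000 (wall)
  → r_1 = 0.9000
beam 2: φ=-90°, α=165°
  d=(-0.9659,0.2588)  start (4,2)  tX=0.4659 tY=2.2023  stride 1/|dx|=1.0353 1/|dy|=3.8637
    cross x-line → (3,2), t=0.4659
    cross x-line → (2,2), t=1.5012
    cross y-line → (2,3), t=2.2023
    cross x-line → (1,3), t=2.5364
    cross x-line → (0,3), t=3.5717 (wall)
  → r_2 = 3.5717
beam 3: φ=-45°, α=210°
  d=(-0.8660,-0.5000)  start (4,2)  tX=0.5196 tY=0.8600  stride 1/|dx|=1.1547 1/|dy|=2.0000
    cross x-line → (3,2), t=0.5196
    cross y-line → (3,1), t=0.8600 (wall)
  → r_3 = 0.8600
beam 4: φ=0°, α=255°
  d=(-0.2588,-0.9659)  start (4,2)  tX=1.7387 tY=0.4452  stride 1/|dx|=3.8637 1/|dy|=1.0353
    cross y-line → (4,1), t=0.4452 (wall)
  → r_4 = 0.4452
beam 5: φ=45°, α=300°
  d=(0.5000,-0.8660)  start (4,2)  tX=1.1000 tY=0.4965  stride 1/|dx|=2.0000 1/|dy|=1.1547
    cross y-line → (4,1), t=0.4965 (wall)
  → r_5 = 0.4965
beam 6: φ=90°, α=345°
  d=(0.9659,-0.2588)  start (4,2)  tX=0.5694 tY=1.6614  stride 1/|dx|=1.0353 1/|dy|=3.8637
    cross x-line → (5,2), t=0.5694
    cross x-line → (6,2), t=1.6047 (wall)
  → r_6 = 1.6047
beam 7: φ=135°, α=30°
  d=(0.8660,0.5000)  start (4,2)  tX=0.6351 tY=1.1400  stride 1/|dx|=1.1547 1/|dy|=2.0000
    cross x-line → (5,2), t=0.6351
    cross y-line → (5,3), t=1.1400
    cross x-line → (6,3), t=1.7898 (wall)
  → r_7 = 1.7898

ranges = [0.9000, 3.5717, 0.8600, 0.4452, 0.4965, 1.6047, 1.7898]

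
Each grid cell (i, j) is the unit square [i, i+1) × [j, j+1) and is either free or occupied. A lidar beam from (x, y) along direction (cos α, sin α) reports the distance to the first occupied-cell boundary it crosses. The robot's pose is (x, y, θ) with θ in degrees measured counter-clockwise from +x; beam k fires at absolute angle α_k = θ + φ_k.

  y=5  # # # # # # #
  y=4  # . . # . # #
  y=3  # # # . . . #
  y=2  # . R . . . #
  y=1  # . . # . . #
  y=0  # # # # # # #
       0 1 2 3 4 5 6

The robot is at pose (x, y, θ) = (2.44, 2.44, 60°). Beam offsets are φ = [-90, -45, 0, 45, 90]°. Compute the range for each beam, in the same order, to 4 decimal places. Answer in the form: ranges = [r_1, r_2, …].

beam 1: φ=-90°, α=330°
  d=(0.8660,-0.5000)  start (2,2)  tX=0.6466 tY=0.8800  stride 1/|dx|=1.1547 1/|dy|=2.0000
    cross x-line → (3,2), t=0.6466
    cross y-line → (3,1), t=0.8800 (wall)
  → r_1 = 0.8800
beam 2: φ=-45°, α=15°
  d=(0.9659,0.2588)  start (2,2)  tX=0.5798 tY=2.1637  stride 1/|dx|=1.0353 1/|dy|=3.8637
    cross x-line → (3,2), t=0.5798
    cross x-line → (4,2), t=1.6150
    cross y-line → (4,3), t=2.1637
    cross x-line → (5,3), t=2.6503
    cross x-line → (6,3), t=3.6856 (wall)
  → r_2 = 3.6856
beam 3: φ=0°, α=60°
  d=(0.5000,0.8660)  start (2,2)  tX=1.1200 tY=0.6466  stride 1/|dx|=2.0000 1/|dy|=1.1547
    cross y-line → (2,3), t=0.6466 (wall)
  → r_3 = 0.6466
beam 4: φ=45°, α=105°
  d=(-0.2588,0.9659)  start (2,2)  tX=1.7000 tY=0.5798  stride 1/|dx|=3.8637 1/|dy|=1.0353
    cross y-line → (2,3), t=0.5798 (wall)
  → r_4 = 0.5798
beam 5: φ=90°, α=150°
  d=(-0.8660,0.5000)  start (2,2)  tX=0.5081 tY=1.1200  stride 1/|dx|=1.1547 1/|dy|=2.0000
    cross x-line → (1,2), t=0.5081
    cross y-line → (1,3), t=1.1200 (wall)
  → r_5 = 1.1200

ranges = [0.8800, 3.6856, 0.6466, 0.5798, 1.1200]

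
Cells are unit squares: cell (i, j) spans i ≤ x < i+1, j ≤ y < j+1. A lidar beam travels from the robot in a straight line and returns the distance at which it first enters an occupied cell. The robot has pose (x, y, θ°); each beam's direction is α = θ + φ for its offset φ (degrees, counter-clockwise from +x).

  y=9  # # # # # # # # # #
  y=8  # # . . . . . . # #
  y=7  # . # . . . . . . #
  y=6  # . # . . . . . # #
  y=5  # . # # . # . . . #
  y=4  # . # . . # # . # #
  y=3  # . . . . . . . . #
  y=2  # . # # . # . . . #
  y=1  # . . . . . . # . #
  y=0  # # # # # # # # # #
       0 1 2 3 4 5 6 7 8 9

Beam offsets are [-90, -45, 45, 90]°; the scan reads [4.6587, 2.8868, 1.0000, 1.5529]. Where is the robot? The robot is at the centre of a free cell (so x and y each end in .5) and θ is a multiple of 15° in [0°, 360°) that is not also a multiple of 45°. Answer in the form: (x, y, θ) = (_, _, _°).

Enumerate (i+0.5, j+0.5, θ) over the 48 free cells and 16 admissible headings. For each, cast all 4 beams and compare to the given ranges.
  (1.5, 3.5, 75°): beam 1 = 1.9319 ≠ 4.6587 ✗
  (8.5, 5.5, 210°): beam 1 = 0.5774 ≠ 4.6587 ✗
  (3.5, 7.5, 165°): beam 1 = 1.5529 ≠ 4.6587 ✗
  (8.5, 5.5, 345°): beam 1 = 0.5176 ≠ 4.6587 ✗
  …
  (7.5, 7.5, 285°): r_1=4.6587, r_2=2.8868, r_3=1.0000, r_4=1.5529 — all match ✓
No second candidate reproduces the full scan.

(x, y, θ) = (7.5, 7.5, 285°)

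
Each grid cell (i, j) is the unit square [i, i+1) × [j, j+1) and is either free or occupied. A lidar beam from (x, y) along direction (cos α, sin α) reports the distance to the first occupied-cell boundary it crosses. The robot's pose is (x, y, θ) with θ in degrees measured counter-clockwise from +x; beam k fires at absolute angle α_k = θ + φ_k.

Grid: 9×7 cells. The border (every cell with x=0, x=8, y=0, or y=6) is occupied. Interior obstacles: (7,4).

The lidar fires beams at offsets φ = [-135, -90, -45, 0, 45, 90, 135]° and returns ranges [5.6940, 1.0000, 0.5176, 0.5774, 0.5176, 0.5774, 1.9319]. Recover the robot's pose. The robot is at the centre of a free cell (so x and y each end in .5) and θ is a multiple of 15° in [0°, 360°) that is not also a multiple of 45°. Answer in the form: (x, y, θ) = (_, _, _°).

The pose lattice has 34·16 = 544 candidates. Test each by forward raycasting.
  (5.5, 3.5, 240°): beam 1 = 2.5882 ≠ 5.6940 ✗
  (4.5, 1.5, 75°): beam 1 = 0.5774 ≠ 5.6940 ✗
  (4.5, 2.5, 195°): beam 1 = 4.0415 ≠ 5.6940 ✗
  …
  (1.5, 5.5, 120°): r_1=5.6940, r_2=1.0000, r_3=0.5176, r_4=0.5774, r_5=0.5176, r_6=0.5774, r_7=1.9319 — all match ✓
No second candidate reproduces the full scan.

(x, y, θ) = (1.5, 5.5, 120°)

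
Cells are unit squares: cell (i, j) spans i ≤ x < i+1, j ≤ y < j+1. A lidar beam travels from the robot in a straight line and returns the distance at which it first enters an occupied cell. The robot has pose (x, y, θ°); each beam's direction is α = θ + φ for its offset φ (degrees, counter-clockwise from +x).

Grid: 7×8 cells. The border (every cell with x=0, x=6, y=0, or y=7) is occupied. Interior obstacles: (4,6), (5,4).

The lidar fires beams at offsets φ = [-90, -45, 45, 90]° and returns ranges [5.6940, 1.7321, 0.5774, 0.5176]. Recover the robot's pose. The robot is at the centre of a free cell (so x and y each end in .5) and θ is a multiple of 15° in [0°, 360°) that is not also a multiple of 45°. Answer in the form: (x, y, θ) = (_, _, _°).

The pose lattice has 28·16 = 448 candidates. Test each by forward raycasting.
  (1.5, 4.5, 60°): beam 1 = 5.1962 ≠ 5.6940 ✗
  (1.5, 4.5, 255°): beam 1 = 0.5176 ≠ 5.6940 ✗
  (2.5, 3.5, 120°): beam 1 = 2.8868 ≠ 5.6940 ✗
  …
  (2.5, 1.5, 195°): r_1=5.6940, r_2=1.7321, r_3=0.5774, r_4=0.5176 — all match ✓
Only this pose fits every beam.

(x, y, θ) = (2.5, 1.5, 195°)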